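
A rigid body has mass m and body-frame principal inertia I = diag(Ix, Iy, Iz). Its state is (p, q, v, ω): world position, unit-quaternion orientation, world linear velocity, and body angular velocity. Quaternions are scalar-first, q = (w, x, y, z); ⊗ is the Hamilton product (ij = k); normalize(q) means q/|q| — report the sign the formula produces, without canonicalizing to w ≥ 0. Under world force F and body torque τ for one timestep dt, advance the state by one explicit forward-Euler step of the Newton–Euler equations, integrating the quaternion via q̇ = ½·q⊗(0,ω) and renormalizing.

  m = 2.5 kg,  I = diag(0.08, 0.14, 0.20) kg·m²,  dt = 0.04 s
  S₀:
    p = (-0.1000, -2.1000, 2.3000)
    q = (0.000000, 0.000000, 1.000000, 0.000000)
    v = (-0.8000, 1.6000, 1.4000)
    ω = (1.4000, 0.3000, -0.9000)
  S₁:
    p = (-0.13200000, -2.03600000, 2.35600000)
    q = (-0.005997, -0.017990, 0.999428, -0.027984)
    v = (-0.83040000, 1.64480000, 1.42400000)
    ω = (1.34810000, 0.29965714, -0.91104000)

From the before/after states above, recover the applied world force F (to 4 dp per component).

F = (-1.9000, 2.8000, 1.5000)

velocity change Δv = (-0.03040000, 0.04480000, 0.02400000)
F = m·Δv/dt = (-1.9000, 2.8000, 1.5000)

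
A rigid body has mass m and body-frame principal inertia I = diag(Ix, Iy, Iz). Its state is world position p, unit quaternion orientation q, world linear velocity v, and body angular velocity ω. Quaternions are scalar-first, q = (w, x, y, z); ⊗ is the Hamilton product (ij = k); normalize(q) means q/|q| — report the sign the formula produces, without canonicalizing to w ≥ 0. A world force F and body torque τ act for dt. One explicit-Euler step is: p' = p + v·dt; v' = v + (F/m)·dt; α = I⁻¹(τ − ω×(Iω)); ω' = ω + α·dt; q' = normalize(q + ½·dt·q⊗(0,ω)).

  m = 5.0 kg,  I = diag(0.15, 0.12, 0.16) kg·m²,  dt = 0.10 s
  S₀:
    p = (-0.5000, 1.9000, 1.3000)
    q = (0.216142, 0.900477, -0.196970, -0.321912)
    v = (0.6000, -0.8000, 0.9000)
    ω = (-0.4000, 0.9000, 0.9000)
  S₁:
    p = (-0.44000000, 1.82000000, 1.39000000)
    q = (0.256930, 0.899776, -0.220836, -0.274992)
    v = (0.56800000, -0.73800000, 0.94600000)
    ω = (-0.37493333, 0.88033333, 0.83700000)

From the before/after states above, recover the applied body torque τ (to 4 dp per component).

τ = (0.0700, -0.0200, -0.0900)

Δω = ω₁−ω₀ = (0.02506667, -0.01966667, -0.06300000)
precession coupling = (0.0324, 0.0036, 0.0108)
τ = I·(Δω/dt) + ω₀×(Iω₀) = (0.0700, -0.0200, -0.0900)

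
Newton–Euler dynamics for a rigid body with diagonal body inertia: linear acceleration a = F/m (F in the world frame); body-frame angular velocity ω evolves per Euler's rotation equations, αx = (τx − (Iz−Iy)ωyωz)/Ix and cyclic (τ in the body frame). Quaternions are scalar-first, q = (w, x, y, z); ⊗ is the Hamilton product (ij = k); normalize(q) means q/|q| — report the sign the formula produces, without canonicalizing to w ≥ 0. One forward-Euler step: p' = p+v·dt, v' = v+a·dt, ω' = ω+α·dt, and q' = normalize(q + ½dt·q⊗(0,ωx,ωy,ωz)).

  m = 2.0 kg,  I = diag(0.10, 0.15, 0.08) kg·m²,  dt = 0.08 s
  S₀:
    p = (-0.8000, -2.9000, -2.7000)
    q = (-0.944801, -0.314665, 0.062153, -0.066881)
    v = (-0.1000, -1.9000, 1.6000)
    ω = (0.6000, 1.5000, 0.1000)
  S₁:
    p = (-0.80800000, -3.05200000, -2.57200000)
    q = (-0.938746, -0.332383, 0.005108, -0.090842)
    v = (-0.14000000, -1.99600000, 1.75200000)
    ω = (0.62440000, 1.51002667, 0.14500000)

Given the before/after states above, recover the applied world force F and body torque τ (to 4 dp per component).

F = (-1.0000, -2.4000, 3.8000)
τ = (0.0200, 0.0200, 0.0900)

rate change Δω = (0.02440000, 0.01002667, 0.04500000)
gyro term ω₀×Iω₀ = (-0.0105, 0.0012, 0.0450)
τ = I·(Δω/dt) + ω₀×(Iω₀) = (0.0200, 0.0200, 0.0900)
Δv = v₁−v₀ = (-0.04000000, -0.09600000, 0.15200000)
F = m·Δv/dt = (-1.0000, -2.4000, 3.8000)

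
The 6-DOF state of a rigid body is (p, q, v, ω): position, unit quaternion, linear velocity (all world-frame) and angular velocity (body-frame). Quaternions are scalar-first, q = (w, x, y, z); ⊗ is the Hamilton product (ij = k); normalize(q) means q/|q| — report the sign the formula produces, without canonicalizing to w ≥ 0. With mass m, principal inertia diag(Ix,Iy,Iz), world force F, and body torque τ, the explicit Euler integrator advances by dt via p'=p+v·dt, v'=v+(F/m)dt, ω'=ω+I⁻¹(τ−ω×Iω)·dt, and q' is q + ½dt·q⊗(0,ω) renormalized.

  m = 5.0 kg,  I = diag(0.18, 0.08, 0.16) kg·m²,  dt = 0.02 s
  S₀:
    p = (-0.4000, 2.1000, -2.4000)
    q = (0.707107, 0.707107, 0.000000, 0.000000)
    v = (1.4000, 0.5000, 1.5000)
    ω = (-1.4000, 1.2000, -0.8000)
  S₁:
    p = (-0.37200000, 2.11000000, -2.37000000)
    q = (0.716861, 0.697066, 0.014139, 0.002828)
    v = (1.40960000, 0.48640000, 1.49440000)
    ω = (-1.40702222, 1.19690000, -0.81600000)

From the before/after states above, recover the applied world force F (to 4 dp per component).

F = (2.4000, -3.4000, -1.4000)

Δv = v₁−v₀ = (0.00960000, -0.01360000, -0.00560000)
applied force F = (2.4000, -3.4000, -1.4000)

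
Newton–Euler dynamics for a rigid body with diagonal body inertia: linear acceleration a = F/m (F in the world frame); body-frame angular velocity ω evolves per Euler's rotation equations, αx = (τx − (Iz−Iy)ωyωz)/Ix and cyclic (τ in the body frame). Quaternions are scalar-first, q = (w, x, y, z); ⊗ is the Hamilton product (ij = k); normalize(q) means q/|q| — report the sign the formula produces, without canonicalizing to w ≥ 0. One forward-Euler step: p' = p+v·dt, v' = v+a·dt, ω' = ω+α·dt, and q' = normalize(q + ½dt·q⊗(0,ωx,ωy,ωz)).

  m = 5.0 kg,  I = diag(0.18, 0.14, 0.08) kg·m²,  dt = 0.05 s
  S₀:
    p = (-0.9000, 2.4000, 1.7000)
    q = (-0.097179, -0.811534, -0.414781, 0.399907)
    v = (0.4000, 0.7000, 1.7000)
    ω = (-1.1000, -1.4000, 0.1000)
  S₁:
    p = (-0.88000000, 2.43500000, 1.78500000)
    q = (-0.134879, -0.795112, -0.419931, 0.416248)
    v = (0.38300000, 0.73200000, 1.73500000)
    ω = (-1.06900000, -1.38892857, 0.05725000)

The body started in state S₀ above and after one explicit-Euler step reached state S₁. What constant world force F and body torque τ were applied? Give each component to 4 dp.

F = (-1.7000, 3.2000, 3.5000)
τ = (0.1200, 0.0200, -0.1300)

Δv = v₁−v₀ = (-0.01700000, 0.03200000, 0.03500000)
F = m·Δv/dt = (-1.7000, 3.2000, 3.5000)
rate change Δω = (0.03100000, 0.01107143, -0.04275000)
precession coupling = (0.0084, -0.0110, -0.0616)
τ = I·(Δω/dt) + ω₀×(Iω₀) = (0.1200, 0.0200, -0.1300)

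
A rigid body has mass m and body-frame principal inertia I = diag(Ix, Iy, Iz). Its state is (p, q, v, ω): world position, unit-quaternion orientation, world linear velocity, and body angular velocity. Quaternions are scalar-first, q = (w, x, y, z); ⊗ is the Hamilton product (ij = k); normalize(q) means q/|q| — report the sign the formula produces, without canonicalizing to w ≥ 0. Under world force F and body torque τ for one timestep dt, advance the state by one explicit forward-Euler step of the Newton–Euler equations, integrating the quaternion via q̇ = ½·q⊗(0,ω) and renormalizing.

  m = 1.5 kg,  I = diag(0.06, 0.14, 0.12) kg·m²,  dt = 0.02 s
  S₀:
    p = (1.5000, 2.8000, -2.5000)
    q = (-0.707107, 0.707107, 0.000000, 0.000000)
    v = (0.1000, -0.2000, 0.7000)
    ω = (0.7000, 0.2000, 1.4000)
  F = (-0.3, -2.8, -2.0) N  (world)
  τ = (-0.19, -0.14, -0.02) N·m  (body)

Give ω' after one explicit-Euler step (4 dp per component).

ω' = (0.6385, 0.1884, 1.3948)

gyro term ω×Iω = (-0.0056, -0.0588, 0.0112)
(τ − ω×Iω)/I = (-3.0733, -0.5800, -0.2600)
new body rate ω' = (0.6385, 0.1884, 1.3948)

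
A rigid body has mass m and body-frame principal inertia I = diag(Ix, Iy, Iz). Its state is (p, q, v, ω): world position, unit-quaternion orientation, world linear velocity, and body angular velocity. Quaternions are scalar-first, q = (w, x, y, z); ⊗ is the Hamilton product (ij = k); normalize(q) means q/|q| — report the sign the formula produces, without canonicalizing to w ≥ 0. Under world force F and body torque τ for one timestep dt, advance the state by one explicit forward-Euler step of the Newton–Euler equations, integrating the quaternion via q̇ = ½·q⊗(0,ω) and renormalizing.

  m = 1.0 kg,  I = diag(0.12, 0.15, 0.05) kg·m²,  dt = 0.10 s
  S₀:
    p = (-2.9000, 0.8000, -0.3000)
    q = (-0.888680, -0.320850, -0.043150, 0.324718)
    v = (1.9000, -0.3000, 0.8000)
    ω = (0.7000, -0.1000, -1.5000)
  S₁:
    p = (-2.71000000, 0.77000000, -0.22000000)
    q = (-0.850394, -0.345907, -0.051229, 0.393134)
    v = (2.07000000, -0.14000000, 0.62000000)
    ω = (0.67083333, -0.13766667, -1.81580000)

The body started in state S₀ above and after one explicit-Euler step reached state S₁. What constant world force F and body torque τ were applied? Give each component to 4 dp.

F = (1.7000, 1.6000, -1.8000)
τ = (-0.0500, -0.1300, -0.1600)

ω₁ − ω₀ = (-0.02916667, -0.03766667, -0.31580000)
τ = I·(Δω/dt) + ω₀×(Iω₀) = (-0.0500, -0.1300, -0.1600)
v₁ − v₀ = (0.17000000, 0.16000000, -0.18000000)
F = m·Δv/dt = (1.7000, 1.6000, -1.8000)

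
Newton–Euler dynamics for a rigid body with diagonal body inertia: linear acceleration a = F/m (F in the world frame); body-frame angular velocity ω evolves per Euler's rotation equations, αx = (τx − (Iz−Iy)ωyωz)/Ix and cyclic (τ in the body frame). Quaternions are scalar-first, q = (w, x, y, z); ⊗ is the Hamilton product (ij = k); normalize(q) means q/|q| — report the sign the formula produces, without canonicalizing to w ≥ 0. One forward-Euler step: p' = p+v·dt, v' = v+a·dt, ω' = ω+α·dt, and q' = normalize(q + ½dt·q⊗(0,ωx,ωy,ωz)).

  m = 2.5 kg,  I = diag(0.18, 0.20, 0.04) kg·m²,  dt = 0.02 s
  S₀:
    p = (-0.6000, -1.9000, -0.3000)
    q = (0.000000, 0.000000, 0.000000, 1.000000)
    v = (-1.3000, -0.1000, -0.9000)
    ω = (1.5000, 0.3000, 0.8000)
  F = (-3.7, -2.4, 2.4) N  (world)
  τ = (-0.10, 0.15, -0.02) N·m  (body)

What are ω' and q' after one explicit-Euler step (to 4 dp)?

ω' = (1.4932, 0.2982, 0.7855)
q' = (-0.0080, -0.0030, 0.0150, 0.9999)

α = I⁻¹(τ − ω×Iω) = (-0.3422, -0.0900, -0.7250)
ω' = ω + α·dt = (1.4932, 0.2982, 0.7855)
q⊗(0,ω) = (-0.8000000, -0.3000000, 1.5000000, 0.0000000)
updated quaternion q' = (-0.0080, -0.0030, 0.0150, 0.9999)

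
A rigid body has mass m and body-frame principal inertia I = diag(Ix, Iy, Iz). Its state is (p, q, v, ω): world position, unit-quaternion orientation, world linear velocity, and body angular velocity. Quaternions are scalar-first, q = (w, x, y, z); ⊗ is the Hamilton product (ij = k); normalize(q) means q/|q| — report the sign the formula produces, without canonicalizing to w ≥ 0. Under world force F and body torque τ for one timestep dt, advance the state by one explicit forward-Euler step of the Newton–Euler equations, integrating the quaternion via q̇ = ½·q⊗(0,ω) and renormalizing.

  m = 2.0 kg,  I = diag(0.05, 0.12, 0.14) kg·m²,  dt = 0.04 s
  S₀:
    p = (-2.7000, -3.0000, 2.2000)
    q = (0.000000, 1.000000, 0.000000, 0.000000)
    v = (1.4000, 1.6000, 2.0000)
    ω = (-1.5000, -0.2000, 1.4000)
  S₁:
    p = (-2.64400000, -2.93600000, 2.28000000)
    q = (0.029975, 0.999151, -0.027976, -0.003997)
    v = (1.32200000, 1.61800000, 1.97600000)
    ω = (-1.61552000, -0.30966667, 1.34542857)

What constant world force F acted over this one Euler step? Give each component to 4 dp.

F = (-3.9000, 0.9000, -1.2000)

Δv = v₁−v₀ = (-0.07800000, 0.01800000, -0.02400000)
applied force F = (-3.9000, 0.9000, -1.2000)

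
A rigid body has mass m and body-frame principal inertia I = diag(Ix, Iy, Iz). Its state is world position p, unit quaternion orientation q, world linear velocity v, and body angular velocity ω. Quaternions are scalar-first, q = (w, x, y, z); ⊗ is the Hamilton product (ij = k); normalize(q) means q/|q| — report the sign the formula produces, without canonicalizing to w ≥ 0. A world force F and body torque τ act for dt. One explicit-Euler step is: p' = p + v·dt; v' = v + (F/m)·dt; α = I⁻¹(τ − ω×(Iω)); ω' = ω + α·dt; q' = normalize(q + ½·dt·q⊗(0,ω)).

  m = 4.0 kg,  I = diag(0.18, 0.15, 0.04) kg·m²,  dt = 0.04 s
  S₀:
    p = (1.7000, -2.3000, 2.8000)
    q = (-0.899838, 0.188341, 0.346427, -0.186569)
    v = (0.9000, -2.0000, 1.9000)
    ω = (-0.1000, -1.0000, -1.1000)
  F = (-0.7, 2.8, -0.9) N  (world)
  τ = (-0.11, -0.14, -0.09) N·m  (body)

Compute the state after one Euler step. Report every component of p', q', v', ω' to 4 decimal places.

p' = (1.7360, -2.3800, 2.8760)
q' = (-0.8962, 0.1787, 0.3688, -0.1698)
v' = (0.8930, -1.9720, 1.8910)
ω' = (-0.0976, -1.0414, -1.1870)

α = I⁻¹(τ − ω×Iω) = (0.0611, -1.0360, -2.1750)
new body rate ω' = (-0.0976, -1.0414, -1.1870)
q⊗(0,ω) = (0.1600352, -0.4776549, 1.1256700, 0.8361235)
q + ½dt·q⊗(0,ω), renormalized = (-0.8962, 0.1787, 0.3688, -0.1698)
new position p' = (1.7360, -2.3800, 2.8760)
v + (F/m)dt = (0.8930, -1.9720, 1.8910)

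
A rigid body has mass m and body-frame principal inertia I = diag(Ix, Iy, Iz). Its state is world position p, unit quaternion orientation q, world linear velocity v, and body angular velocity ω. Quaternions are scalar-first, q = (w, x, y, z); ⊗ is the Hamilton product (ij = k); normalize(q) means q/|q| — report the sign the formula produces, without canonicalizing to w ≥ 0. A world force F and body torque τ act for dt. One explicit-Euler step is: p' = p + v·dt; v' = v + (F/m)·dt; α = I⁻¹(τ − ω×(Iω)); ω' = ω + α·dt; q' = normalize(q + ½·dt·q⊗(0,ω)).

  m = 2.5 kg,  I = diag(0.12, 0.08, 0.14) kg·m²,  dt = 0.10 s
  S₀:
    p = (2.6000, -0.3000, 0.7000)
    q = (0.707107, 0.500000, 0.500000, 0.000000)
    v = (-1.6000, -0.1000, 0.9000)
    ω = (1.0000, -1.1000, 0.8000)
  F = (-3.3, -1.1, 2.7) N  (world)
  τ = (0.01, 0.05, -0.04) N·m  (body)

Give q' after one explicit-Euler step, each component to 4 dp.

q' = (0.7071, 0.5534, 0.4395, -0.0241)

Hamilton product q⊗(0,ω) = (0.0500000, 1.1071070, -1.1778177, -0.4843144)
updated quaternion q' = (0.7071, 0.5534, 0.4395, -0.0241)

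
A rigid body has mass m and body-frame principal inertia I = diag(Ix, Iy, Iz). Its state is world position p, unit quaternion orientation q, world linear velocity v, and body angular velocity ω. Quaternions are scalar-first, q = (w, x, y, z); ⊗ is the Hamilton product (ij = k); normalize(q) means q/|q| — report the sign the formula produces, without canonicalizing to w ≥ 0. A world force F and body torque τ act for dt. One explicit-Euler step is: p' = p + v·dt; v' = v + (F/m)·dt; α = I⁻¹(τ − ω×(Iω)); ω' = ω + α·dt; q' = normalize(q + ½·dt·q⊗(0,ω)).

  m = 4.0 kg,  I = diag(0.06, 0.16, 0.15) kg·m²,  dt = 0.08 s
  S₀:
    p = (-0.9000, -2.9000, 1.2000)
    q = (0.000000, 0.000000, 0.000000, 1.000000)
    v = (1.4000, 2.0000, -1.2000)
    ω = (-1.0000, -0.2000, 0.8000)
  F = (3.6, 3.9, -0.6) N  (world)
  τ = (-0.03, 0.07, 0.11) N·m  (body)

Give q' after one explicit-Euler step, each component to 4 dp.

q' = (-0.0320, 0.0080, -0.0399, 0.9987)

Hamilton product q⊗(0,ω) = (-0.8000000, 0.2000000, -1.0000000, 0.0000000)
updated quaternion q' = (-0.0320, 0.0080, -0.0399, 0.9987)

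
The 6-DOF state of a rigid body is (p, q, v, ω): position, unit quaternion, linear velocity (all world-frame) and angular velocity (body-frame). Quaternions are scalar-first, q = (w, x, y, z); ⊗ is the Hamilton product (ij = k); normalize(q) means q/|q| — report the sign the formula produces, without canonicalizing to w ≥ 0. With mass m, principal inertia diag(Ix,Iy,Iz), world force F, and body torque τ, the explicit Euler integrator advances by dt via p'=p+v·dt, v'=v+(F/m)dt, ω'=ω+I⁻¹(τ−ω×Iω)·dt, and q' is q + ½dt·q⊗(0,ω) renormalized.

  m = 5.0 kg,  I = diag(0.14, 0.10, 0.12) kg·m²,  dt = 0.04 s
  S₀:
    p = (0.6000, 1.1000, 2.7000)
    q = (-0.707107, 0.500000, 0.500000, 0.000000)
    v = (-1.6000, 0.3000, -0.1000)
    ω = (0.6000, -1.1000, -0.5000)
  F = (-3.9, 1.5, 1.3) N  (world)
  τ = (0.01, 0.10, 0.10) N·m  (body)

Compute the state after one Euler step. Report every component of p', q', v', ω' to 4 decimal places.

precession coupling ω×(Iω) = (0.0110, -0.0060, 0.0264)
(τ − ω×Iω)/I = (-0.0071, 1.0600, 0.6133)
ω' = ω + α·dt = (0.5997, -1.0576, -0.4755)
Hamilton product q⊗(0,ω) = (0.2500000, -0.6742642, 1.0278177, -0.4964465)
updated quaternion q' = (-0.7019, 0.4863, 0.5204, -0.0099)
new position p' = (0.5360, 1.1120, 2.6960)
new velocity v' = (-1.6312, 0.3120, -0.0896)

p' = (0.5360, 1.1120, 2.6960)
q' = (-0.7019, 0.4863, 0.5204, -0.0099)
v' = (-1.6312, 0.3120, -0.0896)
ω' = (0.5997, -1.0576, -0.4755)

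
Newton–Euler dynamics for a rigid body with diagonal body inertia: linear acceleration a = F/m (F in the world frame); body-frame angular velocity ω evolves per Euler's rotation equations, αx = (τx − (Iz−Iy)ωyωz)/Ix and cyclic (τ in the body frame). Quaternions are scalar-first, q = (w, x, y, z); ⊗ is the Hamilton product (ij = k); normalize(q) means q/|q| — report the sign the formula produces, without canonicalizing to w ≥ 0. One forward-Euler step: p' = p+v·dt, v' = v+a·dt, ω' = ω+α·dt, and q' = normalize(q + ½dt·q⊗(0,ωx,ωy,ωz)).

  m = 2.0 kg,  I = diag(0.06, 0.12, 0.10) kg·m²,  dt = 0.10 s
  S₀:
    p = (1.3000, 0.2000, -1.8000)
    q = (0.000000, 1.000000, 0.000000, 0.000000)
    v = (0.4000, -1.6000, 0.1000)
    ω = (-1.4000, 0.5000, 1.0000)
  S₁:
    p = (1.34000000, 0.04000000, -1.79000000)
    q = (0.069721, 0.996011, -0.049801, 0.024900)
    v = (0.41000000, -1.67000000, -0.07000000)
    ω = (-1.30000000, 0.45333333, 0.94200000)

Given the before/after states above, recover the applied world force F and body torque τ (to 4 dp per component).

velocity change Δv = (0.01000000, -0.07000000, -0.17000000)
m·(v₁−v₀)/dt = (0.2000, -1.4000, -3.4000)
ω₁ − ω₀ = (0.10000000, -0.04666667, -0.05800000)
ω₀×(Iω₀) = (-0.0100, 0.0560, -0.0420)
τ = I·(Δω/dt) + ω₀×(Iω₀) = (0.0500, 0.0000, -0.1000)

F = (0.2000, -1.4000, -3.4000)
τ = (0.0500, 0.0000, -0.1000)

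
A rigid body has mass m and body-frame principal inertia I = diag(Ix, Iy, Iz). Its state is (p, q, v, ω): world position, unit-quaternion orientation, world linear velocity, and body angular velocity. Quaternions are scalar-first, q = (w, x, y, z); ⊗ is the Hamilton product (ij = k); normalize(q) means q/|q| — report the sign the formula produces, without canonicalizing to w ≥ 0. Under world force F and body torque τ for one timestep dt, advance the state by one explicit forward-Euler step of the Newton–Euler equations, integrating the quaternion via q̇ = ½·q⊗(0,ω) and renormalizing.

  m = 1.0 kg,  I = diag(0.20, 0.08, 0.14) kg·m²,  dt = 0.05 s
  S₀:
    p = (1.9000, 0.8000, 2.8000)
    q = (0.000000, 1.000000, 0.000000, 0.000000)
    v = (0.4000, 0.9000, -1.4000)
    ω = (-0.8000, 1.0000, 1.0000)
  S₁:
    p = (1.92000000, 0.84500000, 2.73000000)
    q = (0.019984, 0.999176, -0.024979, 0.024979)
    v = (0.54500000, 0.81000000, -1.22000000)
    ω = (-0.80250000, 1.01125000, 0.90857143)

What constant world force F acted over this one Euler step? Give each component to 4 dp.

F = (2.9000, -1.8000, 3.6000)

v₁ − v₀ = (0.14500000, -0.09000000, 0.18000000)
F = m·Δv/dt = (2.9000, -1.8000, 3.6000)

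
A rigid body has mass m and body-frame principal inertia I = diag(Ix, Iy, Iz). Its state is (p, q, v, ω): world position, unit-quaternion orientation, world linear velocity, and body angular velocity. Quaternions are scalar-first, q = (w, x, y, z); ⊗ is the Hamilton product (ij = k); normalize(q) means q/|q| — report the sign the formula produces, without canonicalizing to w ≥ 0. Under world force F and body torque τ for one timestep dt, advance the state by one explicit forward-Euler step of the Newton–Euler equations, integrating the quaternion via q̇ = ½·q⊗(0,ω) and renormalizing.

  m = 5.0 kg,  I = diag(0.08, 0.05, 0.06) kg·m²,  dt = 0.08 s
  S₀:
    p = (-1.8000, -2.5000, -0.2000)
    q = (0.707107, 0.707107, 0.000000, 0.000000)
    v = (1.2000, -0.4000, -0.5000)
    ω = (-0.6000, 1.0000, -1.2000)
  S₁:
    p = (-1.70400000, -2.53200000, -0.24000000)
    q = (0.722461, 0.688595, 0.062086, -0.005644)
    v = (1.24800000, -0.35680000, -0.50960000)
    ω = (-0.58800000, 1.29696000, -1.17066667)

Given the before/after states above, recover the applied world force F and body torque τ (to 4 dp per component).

F = (3.0000, 2.7000, -0.6000)
τ = (0.0000, 0.2000, 0.0400)

Δv = v₁−v₀ = (0.04800000, 0.04320000, -0.00960000)
F = m·Δv/dt = (3.0000, 2.7000, -0.6000)
rate change Δω = (0.01200000, 0.29696000, 0.02933333)
ω₀×(Iω₀) = (-0.0120, 0.0144, 0.0180)
I·α + gyro = (0.0000, 0.2000, 0.0400)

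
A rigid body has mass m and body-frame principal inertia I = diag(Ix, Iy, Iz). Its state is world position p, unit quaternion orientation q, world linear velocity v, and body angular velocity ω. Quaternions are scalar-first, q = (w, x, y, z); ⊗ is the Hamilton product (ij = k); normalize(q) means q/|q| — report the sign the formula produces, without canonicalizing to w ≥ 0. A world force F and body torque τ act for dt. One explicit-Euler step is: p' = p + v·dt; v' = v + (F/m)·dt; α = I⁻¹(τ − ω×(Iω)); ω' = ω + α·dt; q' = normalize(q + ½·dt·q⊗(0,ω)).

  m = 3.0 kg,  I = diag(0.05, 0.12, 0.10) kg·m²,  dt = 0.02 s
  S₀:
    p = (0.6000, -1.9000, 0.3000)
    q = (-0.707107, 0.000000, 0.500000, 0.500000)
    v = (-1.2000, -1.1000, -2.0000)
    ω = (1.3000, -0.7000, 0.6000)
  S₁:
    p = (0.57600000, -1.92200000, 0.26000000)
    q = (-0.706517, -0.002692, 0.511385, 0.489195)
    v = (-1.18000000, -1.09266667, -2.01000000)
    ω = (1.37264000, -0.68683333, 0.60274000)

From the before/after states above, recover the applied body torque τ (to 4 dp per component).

rate change Δω = (0.07264000, 0.01316667, 0.00274000)
applied torque τ = (0.1900, 0.0400, -0.0500)

τ = (0.1900, 0.0400, -0.0500)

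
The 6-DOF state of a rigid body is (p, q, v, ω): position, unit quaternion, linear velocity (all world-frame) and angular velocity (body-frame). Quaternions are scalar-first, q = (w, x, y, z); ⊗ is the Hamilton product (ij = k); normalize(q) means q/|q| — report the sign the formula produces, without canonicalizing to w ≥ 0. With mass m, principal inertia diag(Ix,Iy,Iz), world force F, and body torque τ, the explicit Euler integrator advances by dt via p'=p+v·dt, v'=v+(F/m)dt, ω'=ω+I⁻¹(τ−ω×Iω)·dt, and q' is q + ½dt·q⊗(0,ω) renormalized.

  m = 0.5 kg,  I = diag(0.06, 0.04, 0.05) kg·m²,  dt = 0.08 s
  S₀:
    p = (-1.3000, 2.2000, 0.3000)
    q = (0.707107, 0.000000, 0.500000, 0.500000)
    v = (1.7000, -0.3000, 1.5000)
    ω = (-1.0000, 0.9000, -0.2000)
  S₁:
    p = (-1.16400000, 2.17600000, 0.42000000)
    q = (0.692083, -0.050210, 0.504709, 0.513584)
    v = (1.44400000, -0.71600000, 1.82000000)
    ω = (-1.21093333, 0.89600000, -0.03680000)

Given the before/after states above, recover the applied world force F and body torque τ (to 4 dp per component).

velocity change Δv = (-0.25600000, -0.41600000, 0.32000000)
m·(v₁−v₀)/dt = (-1.6000, -2.6000, 2.0000)
rate change Δω = (-0.21093333, -0.00400000, 0.16320000)
gyro term ω₀×Iω₀ = (-0.0018, 0.0020, 0.0180)
applied torque τ = (-0.1600, 0.0000, 0.1200)

F = (-1.6000, -2.6000, 2.0000)
τ = (-0.1600, 0.0000, 0.1200)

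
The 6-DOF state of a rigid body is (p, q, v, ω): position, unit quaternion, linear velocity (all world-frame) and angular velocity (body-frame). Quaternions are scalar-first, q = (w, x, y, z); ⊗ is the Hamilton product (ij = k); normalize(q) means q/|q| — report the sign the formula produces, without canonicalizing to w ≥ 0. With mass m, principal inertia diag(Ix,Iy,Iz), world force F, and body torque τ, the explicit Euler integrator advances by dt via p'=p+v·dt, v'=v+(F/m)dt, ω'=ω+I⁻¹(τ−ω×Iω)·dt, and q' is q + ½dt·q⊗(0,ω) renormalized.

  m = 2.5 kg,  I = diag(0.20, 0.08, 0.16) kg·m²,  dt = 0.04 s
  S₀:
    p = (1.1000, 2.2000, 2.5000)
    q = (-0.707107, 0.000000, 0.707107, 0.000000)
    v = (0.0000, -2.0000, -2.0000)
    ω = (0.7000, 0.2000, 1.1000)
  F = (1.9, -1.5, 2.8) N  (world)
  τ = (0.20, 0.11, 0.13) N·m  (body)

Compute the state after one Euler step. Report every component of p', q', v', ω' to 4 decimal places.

p' = (1.1000, 2.1200, 2.4200)
q' = (-0.7097, 0.0057, 0.7040, -0.0254)
v' = (0.0304, -2.0240, -1.9552)
ω' = (0.7365, 0.2396, 1.1367)

p' = p + v·dt = (1.1000, 2.1200, 2.4200)
v' = v + a·dt = (0.0304, -2.0240, -1.9552)
ω×(Iω) gyroscopic = (0.0176, 0.0308, -0.0168)
(τ − ω×Iω)/I = (0.9120, 0.9900, 0.9175)
ω' = ω + α·dt = (0.7365, 0.2396, 1.1367)
q⊗(0,ω) = (-0.1414214, 0.2828428, -0.1414214, -1.2727926)
q + ½dt·q⊗(0,ω), renormalized = (-0.7097, 0.0057, 0.7040, -0.0254)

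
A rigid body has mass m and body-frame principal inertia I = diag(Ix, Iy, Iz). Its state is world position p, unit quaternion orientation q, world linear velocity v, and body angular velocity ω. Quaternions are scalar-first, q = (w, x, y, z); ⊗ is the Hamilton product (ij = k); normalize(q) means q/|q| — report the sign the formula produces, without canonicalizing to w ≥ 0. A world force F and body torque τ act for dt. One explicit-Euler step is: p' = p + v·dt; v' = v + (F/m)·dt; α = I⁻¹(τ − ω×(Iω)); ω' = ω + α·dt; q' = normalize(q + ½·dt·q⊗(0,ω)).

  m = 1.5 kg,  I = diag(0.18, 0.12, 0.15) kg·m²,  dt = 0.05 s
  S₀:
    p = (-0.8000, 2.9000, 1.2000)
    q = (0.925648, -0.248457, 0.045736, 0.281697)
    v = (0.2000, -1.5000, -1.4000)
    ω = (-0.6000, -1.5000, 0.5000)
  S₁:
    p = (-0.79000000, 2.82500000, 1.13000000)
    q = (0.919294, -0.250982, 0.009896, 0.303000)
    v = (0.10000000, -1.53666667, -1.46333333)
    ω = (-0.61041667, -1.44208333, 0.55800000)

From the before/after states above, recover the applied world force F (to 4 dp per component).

v₁ − v₀ = (-0.10000000, -0.03666667, -0.06333333)
F = m·Δv/dt = (-3.0000, -1.1000, -1.9000)

F = (-3.0000, -1.1000, -1.9000)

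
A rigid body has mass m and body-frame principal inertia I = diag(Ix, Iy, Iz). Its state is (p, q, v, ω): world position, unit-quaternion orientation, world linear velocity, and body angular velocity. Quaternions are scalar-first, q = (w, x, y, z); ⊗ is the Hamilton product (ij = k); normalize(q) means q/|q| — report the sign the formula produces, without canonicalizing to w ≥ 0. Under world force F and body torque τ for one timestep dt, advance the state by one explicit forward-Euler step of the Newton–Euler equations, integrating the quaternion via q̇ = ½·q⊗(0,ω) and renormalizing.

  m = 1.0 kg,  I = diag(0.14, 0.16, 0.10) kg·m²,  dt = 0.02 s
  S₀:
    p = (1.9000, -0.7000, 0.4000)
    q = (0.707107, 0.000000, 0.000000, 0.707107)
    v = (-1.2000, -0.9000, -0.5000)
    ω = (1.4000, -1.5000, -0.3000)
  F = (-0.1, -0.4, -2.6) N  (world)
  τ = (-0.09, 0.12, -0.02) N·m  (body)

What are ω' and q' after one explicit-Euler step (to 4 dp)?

precession coupling ω×(Iω) = (-0.0270, -0.0168, -0.0420)
angular accel α = (-0.4500, 0.8550, 0.2200)
ω' = ω + α·dt = (1.3910, -1.4829, -0.2956)
Hamilton product q⊗(0,ω) = (0.2121321, 2.0506103, -0.0707107, -0.2121321)
q + ½dt·q⊗(0,ω), renormalized = (0.7091, 0.0205, -0.0007, 0.7048)

ω' = (1.3910, -1.4829, -0.2956)
q' = (0.7091, 0.0205, -0.0007, 0.7048)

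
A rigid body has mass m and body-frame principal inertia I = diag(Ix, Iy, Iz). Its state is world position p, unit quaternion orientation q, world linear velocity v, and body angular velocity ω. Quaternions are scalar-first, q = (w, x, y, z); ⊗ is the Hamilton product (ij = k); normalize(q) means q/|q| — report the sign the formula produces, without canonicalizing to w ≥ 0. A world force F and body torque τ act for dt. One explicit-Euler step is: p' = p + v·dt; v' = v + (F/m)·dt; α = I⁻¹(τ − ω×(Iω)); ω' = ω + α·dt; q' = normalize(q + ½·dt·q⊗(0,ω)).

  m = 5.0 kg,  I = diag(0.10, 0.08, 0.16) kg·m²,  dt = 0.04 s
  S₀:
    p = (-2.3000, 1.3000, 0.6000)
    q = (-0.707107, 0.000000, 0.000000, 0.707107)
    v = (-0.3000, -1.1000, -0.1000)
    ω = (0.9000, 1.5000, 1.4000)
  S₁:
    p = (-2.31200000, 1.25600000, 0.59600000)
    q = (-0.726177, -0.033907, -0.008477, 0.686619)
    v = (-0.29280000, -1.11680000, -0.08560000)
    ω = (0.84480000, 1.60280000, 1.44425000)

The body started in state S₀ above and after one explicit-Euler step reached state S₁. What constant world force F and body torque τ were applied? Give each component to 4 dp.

Δv = v₁−v₀ = (0.00720000, -0.01680000, 0.01440000)
m·(v₁−v₀)/dt = (0.9000, -2.1000, 1.8000)
rate change Δω = (-0.05520000, 0.10280000, 0.04425000)
applied torque τ = (0.0300, 0.1300, 0.1500)

F = (0.9000, -2.1000, 1.8000)
τ = (0.0300, 0.1300, 0.1500)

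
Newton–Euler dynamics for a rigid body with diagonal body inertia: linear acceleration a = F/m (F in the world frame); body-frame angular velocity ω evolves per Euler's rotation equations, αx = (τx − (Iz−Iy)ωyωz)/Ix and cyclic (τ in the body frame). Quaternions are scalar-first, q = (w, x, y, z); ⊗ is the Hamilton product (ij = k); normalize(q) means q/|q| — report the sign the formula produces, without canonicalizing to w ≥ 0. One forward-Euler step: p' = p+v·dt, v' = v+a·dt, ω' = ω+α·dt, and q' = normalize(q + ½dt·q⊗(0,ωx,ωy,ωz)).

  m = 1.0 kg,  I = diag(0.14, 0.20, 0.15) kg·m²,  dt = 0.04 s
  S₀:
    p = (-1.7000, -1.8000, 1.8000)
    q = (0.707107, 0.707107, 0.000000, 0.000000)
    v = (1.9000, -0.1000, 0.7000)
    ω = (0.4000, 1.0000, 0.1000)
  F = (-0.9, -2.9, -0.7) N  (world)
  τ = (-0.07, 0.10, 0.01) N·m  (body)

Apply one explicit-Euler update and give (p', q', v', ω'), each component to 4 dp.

p' = (-1.6240, -1.8040, 1.8280)
q' = (0.7013, 0.7126, 0.0127, 0.0156)
v' = (1.8640, -0.2160, 0.6720)
ω' = (0.3814, 1.0201, 0.0963)

a = F/m = (-0.9000, -2.9000, -0.7000)
p + v·dt = (-1.6240, -1.8040, 1.8280)
v' = v + a·dt = (1.8640, -0.2160, 0.6720)
precession coupling ω×(Iω) = (-0.0050, -0.0004, 0.0240)
(τ − ω×Iω)/I = (-0.4643, 0.5020, -0.0933)
new body rate ω' = (0.3814, 1.0201, 0.0963)
q⊗(0,ω) = (-0.2828428, 0.2828428, 0.6363963, 0.7778177)
q' = normalize(q + ½dt·q⊗(0,ω)) = (0.7013, 0.7126, 0.0127, 0.0156)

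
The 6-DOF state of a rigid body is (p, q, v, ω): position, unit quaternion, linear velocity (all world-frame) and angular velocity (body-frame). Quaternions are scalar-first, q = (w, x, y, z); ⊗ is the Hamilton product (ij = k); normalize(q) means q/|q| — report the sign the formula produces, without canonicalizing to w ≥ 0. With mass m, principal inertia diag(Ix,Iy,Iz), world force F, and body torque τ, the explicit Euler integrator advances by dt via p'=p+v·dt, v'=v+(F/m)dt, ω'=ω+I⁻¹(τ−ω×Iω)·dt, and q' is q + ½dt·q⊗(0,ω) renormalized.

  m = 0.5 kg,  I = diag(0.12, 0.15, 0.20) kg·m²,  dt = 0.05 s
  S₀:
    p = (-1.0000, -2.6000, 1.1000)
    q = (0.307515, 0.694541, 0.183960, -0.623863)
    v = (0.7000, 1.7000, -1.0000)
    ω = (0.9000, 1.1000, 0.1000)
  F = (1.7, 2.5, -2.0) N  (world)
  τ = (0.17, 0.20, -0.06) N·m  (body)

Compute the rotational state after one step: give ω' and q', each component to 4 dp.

ω' = (0.9685, 1.1691, 0.0776)
q' = (0.2882, 0.7186, 0.1765, -0.6077)

ω×(Iω) gyroscopic = (0.0055, -0.0072, 0.0297)
angular accel α = (1.3708, 1.3813, -0.4485)
new body rate ω' = (0.9685, 1.1691, 0.0776)
q⊗(0,ω) = (-0.7650566, 0.9814088, -0.2926643, 0.6291826)
updated quaternion q' = (0.2882, 0.7186, 0.1765, -0.6077)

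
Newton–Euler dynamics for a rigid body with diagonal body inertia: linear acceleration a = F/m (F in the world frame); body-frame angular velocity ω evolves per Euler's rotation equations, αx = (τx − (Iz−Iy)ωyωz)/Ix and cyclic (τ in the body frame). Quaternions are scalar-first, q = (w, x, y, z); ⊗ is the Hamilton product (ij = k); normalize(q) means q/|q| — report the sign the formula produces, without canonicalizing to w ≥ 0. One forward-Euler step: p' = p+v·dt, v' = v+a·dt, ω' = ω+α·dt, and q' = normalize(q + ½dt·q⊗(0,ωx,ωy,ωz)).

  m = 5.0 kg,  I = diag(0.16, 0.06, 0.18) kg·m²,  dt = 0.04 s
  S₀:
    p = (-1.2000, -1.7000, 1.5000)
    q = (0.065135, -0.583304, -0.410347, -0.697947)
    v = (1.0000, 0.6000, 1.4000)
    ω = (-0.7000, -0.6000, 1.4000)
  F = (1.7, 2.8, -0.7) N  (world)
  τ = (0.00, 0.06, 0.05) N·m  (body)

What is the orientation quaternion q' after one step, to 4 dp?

Hamilton product q⊗(0,ω) = (0.3226048, -1.0388485, 1.2661075, 0.1539285)
q' = normalize(q + ½dt·q⊗(0,ω)) = (0.0715, -0.6037, -0.3848, -0.6945)

q' = (0.0715, -0.6037, -0.3848, -0.6945)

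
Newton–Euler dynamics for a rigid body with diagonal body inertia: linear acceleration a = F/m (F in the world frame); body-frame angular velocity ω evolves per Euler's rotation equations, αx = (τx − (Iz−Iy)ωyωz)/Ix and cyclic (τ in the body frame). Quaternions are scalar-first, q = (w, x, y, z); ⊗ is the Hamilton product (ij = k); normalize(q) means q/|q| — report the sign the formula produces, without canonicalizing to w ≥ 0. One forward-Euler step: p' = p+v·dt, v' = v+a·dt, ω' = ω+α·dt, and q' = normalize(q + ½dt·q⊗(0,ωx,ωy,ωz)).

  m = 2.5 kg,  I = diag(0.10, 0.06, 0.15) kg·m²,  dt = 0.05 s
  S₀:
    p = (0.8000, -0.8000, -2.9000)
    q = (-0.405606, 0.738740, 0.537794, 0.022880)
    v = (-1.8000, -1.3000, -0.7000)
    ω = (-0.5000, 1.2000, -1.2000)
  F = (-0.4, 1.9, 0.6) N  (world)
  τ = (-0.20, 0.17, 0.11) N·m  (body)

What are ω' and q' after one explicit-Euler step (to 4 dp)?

(τ − ω×Iω)/I = (-0.7040, 3.3333, 0.5733)
new body rate ω' = (-0.5352, 1.3667, -1.1713)
q⊗(0,ω) = (-0.2485268, -0.4700058, 0.3883208, 1.6421122)
q + ½dt·q⊗(0,ω), renormalized = (-0.4114, 0.7263, 0.5470, 0.0639)

ω' = (-0.5352, 1.3667, -1.1713)
q' = (-0.4114, 0.7263, 0.5470, 0.0639)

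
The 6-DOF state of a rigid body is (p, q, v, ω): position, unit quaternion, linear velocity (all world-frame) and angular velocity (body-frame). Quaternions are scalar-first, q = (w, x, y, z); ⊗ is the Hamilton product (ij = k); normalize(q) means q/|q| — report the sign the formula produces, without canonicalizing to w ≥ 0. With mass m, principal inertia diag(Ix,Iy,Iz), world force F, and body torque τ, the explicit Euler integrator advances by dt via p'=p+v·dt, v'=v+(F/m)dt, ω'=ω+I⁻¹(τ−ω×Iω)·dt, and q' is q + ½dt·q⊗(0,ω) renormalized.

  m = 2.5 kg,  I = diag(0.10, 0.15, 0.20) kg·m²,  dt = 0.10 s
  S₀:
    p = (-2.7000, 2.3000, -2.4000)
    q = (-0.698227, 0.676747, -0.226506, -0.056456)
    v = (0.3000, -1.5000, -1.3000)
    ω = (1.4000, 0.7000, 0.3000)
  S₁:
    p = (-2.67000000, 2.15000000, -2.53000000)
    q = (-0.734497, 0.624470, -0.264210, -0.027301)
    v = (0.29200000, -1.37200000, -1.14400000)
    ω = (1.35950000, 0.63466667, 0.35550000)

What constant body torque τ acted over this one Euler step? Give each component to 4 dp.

τ = (-0.0300, -0.1400, 0.1600)

ω₁ − ω₀ = (-0.04050000, -0.06533333, 0.05550000)
precession coupling = (0.0105, -0.0420, 0.0490)
applied torque τ = (-0.0300, -0.1400, 0.1600)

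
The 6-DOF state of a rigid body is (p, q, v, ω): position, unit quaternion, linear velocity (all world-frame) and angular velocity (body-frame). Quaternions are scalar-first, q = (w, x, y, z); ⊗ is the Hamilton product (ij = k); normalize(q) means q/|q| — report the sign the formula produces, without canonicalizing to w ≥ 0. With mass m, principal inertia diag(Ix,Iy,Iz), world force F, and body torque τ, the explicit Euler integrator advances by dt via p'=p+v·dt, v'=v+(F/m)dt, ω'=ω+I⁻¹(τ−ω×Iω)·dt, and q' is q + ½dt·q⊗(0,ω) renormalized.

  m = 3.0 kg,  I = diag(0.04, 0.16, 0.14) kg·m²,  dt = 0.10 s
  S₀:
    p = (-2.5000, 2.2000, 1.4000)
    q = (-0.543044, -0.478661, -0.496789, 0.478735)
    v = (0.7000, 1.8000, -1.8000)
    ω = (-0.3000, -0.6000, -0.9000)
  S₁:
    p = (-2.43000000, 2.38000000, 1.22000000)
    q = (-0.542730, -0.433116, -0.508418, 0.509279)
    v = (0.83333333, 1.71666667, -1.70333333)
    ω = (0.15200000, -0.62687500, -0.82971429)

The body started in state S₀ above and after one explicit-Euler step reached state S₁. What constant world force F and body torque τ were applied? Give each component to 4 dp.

F = (4.0000, -2.5000, 2.9000)
τ = (0.1700, -0.0700, 0.1200)

Δω = ω₁−ω₀ = (0.45200000, -0.02687500, 0.07028571)
τ = I·(Δω/dt) + ω₀×(Iω₀) = (0.1700, -0.0700, 0.1200)
Δv = v₁−v₀ = (0.13333333, -0.08333333, 0.09666667)
F = m·Δv/dt = (4.0000, -2.5000, 2.9000)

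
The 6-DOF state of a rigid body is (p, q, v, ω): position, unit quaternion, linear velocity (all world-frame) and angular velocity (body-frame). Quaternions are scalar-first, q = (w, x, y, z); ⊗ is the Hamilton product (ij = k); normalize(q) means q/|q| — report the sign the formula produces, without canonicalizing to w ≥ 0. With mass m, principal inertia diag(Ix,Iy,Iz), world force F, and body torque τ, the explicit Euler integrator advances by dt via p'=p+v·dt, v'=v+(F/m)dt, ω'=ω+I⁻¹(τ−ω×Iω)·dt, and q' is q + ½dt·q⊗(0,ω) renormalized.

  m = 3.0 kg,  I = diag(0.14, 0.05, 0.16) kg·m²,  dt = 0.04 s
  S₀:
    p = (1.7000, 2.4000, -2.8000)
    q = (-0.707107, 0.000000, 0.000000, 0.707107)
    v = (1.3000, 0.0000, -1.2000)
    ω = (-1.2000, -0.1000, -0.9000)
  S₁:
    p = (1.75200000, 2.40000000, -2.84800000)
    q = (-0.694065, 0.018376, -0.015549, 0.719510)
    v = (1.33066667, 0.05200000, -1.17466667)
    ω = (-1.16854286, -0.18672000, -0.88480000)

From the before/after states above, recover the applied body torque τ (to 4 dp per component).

τ = (0.1200, -0.1300, 0.0500)

ω₁ − ω₀ = (0.03145714, -0.08672000, 0.01520000)
τ = I·(Δω/dt) + ω₀×(Iω₀) = (0.1200, -0.1300, 0.0500)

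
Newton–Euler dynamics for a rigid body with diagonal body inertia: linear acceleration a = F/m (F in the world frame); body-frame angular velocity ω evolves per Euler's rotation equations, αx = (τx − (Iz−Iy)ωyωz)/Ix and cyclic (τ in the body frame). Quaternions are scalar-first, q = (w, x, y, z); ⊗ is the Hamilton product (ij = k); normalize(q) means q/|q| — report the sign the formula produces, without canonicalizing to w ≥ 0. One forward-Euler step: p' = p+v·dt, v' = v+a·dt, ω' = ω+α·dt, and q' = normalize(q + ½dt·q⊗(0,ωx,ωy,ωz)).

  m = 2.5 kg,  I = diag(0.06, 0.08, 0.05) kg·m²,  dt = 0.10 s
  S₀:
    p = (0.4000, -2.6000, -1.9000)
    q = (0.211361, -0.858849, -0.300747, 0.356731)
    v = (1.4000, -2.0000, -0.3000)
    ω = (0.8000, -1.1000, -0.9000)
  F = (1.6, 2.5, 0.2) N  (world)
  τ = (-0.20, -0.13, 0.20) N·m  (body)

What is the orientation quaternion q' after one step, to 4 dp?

q⊗(0,ω) = (0.6773154, 0.8321652, -0.7200764, 0.9951066)
updated quaternion q' = (0.2444, -0.8145, -0.3356, 0.4051)

q' = (0.2444, -0.8145, -0.3356, 0.4051)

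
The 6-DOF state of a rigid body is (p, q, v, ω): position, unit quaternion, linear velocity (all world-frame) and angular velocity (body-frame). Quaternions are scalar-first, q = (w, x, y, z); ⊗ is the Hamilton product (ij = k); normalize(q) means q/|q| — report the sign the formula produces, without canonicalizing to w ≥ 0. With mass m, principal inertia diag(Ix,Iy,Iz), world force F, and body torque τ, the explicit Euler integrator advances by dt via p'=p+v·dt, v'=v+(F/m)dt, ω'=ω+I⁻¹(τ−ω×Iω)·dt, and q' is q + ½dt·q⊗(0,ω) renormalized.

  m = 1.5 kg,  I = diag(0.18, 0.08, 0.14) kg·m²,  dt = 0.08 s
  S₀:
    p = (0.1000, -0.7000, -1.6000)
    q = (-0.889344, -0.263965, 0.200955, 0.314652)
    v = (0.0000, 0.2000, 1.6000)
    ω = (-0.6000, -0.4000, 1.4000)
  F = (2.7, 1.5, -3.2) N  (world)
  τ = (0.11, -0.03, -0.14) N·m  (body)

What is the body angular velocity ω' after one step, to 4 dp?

gyro term ω×Iω = (-0.0336, -0.0336, -0.0240)
α = I⁻¹(τ − ω×Iω) = (0.7978, 0.0450, -0.8286)
new body rate ω' = (-0.5362, -0.3964, 1.3337)

ω' = (-0.5362, -0.3964, 1.3337)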